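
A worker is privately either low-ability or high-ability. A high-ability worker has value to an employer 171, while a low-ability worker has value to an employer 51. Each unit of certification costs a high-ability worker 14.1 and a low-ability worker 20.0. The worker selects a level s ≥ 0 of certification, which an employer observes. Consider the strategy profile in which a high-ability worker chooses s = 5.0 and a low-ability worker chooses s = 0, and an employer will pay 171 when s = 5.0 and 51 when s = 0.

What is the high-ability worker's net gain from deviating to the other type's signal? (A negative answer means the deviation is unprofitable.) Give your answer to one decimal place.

-49.5

Playing s = 5.0 the high-ability worker receives 171 − 14.1 × 5.0 = 100.5.
Deviating to s = 0 yields 51 instead.
Gain from deviating: 51 − 100.5 = -49.5.
The gain is negative, so the high-ability type's incentive-compatibility constraint is satisfied.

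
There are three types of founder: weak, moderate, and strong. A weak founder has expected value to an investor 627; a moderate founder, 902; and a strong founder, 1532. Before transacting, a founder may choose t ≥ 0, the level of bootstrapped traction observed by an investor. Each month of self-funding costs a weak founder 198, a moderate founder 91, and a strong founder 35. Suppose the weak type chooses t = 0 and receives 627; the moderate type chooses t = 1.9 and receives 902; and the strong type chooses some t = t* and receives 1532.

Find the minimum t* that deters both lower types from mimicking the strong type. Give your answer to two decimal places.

Weak type (on-path payoff 627) won't mimic when 627 ≥ 1532 − 198·t*, i.e. t* ≥ 4.57.
Moderate type (on-path payoff 902 − 91×1.9 = 729.1) won't mimic when 729.1 ≥ 1532 − 91·t*, i.e. t* ≥ 8.82.
Both must hold, so t* = max(4.57, 8.82) = 8.82. The moderate type's constraint binds.

8.82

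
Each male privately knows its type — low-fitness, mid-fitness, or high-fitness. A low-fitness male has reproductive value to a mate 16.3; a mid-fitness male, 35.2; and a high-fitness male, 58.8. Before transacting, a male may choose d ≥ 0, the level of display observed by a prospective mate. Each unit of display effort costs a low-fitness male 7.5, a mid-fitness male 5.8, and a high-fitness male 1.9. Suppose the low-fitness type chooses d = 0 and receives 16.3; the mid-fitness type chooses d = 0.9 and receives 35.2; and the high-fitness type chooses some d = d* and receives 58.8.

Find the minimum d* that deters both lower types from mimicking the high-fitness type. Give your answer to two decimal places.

Low-fitness type (on-path payoff 16.3) won't mimic when 16.3 ≥ 58.8 − 7.5·d*, i.e. d* ≥ 5.67.
Mid-fitness type (on-path payoff 35.2 − 5.8×0.9 = 29.98) won't mimic when 29.98 ≥ 58.8 − 5.8·d*, i.e. d* ≥ 4.97.
Both must hold, so d* = max(5.67, 4.97) = 5.67. The low-fitness type's constraint binds.

5.67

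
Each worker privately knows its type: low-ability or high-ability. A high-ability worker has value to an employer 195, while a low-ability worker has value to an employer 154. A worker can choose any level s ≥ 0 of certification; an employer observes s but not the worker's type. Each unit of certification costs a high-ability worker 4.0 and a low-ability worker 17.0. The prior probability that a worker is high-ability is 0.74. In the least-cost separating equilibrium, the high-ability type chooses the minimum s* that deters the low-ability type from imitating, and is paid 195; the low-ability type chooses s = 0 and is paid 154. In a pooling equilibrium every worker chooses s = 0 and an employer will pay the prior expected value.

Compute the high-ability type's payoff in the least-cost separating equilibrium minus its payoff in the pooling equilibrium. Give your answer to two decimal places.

Least-cost separating signal: s* solves 154 = 195 − 17.0·s*, so s* = (195 − 154)/17.0 ≈ 2.4118.
High-ability type's separating payoff: 195 − 4.0 × s* = 195 − 4.0 × (195 − 154)/17.0 = 195 − 164/17.0 ≈ 185.3529.
Pooling payoff: 0.74 × 195 + 0.26 × 154 = 184.34.
Difference: 185.3529 − 184.34 = 1.0129, i.e. 1.01 to two decimal places.
The high-ability type prefers to separate.

1.01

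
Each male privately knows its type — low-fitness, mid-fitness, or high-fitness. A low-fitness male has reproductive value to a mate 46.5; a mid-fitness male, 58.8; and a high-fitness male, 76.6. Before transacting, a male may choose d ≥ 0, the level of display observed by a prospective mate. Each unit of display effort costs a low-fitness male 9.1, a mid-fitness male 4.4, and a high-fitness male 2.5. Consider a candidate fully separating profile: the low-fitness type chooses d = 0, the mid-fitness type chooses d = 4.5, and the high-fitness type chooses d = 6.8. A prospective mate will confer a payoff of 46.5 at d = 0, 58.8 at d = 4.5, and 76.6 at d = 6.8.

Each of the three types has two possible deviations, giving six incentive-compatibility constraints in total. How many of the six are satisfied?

Low-fitness (own payoff 46.5): to d=4.5 gives 58.8 − 9.1×4.5 = 17.85 → no gain ✓; to d=6.8 gives 76.6 − 9.1×6.8 = 14.72 → no gain ✓.
Mid-fitness (own payoff 58.8 − 4.4×4.5 = 39): to d=0 gives 46.5 → profitable ✗; to d=6.8 gives 76.6 − 4.4×6.8 = 46.68 → profitable ✗.
High-fitness (own payoff 76.6 − 2.5×6.8 = 59.6): to d=0 gives 46.5 → no gain ✓; to d=4.5 gives 58.8 − 2.5×4.5 = 47.55 → no gain ✓.
4 of the 6 constraints hold; not an equilibrium.

4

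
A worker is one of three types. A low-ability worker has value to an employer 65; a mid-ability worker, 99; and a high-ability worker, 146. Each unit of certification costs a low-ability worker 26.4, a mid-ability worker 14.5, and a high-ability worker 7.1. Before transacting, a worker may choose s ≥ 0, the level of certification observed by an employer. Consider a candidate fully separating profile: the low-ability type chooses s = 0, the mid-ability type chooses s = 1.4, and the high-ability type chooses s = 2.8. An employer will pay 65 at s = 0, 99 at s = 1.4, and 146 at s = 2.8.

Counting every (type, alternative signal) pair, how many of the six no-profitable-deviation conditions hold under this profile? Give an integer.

Low-ability (own payoff 65): to s=1.4 gives 99 − 26.4×1.4 = 62.04 → no gain ✓; to s=2.8 gives 146 − 26.4×2.8 = 72.08 → profitable ✗.
Mid-ability (own payoff 99 − 14.5×1.4 = 78.7): to s=0 gives 65 → no gain ✓; to s=2.8 gives 146 − 14.5×2.8 = 105.4 → profitable ✗.
High-ability (own payoff 146 − 7.1×2.8 = 126.12): to s=0 gives 65 → no gain ✓; to s=1.4 gives 99 − 7.1×1.4 = 89.06 → no gain ✓.
4 of the 6 constraints hold; not an equilibrium.

4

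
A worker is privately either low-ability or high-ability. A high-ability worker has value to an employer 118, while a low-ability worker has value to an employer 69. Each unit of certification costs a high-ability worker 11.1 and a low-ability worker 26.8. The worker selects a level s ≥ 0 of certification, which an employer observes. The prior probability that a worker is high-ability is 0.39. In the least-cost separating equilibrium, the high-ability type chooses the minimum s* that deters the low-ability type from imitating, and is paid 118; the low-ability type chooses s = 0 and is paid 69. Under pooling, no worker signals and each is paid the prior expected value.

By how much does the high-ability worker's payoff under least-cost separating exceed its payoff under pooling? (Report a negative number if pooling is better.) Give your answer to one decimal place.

9.6

Least-cost separating signal: s* solves 69 = 118 − 26.8·s*, so s* = (118 − 69)/26.8 ≈ 1.8284.
High-ability type's separating payoff: 118 − 11.1 × s* = 118 − 11.1 × (118 − 69)/26.8 = 118 − 543.9/26.8 ≈ 97.705.
Pooling payoff: 0.39 × 118 + 0.61 × 69 = 88.11.
Difference: 97.705 − 88.11 = 9.595, i.e. 9.6 to one decimal place.
The high-ability type prefers to separate.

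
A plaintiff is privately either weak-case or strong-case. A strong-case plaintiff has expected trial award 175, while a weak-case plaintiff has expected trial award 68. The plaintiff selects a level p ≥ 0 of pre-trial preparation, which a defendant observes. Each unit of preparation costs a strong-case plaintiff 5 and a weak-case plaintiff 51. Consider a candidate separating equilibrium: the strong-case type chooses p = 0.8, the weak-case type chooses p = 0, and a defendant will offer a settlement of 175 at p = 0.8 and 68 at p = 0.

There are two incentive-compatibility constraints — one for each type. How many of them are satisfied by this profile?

Strong-case type: signal → 175 − 5 × 0.8 = 171; deviate to 0 → 68. IC holds (171 ≥ 68).
Weak-case type: stay at 0 → 68; mimic → 175 − 51 × 0.8 = 134.2. IC fails (68 < 134.2).
1 of 2 constraints hold, so this profile is not an equilibrium.

1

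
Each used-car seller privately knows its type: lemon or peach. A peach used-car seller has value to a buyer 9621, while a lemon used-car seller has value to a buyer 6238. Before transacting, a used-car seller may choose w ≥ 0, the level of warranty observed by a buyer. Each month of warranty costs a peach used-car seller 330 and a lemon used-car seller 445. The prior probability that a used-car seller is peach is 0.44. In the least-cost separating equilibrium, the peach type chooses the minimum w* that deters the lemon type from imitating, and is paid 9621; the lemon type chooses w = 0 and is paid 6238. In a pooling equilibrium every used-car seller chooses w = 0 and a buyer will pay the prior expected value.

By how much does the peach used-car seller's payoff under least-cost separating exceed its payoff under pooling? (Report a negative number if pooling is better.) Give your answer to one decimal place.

Least-cost separating signal: w* solves 6238 = 9621 − 445·w*, so w* = (9621 − 6238)/445 ≈ 7.6022.
Peach type's separating payoff: 9621 − 330 × w* = 9621 − 330 × (9621 − 6238)/445 = 9621 − 1116390/445 ≈ 7112.258.
Pooling payoff: 0.44 × 9621 + 0.56 × 6238 = 7726.52.
Difference: 7112.258 − 7726.52 = -614.262, i.e. -614.3 to one decimal place.
The peach type would prefer the pooling outcome.

-614.3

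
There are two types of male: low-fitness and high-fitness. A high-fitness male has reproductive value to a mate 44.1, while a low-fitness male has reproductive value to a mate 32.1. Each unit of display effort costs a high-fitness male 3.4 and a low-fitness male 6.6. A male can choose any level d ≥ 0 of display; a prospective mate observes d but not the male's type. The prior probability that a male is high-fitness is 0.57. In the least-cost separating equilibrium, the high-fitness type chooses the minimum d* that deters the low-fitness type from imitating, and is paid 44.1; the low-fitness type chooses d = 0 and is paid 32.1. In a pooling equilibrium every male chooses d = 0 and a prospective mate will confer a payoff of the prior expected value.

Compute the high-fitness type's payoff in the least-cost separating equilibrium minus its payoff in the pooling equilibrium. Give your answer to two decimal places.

-1.02

Least-cost separating signal: d* solves 32.1 = 44.1 − 6.6·d*, so d* = (44.1 − 32.1)/6.6 ≈ 1.8182.
High-fitness type's separating payoff: 44.1 − 3.4 × d* = 44.1 − 3.4 × (44.1 − 32.1)/6.6 = 44.1 − 40.8/6.6 ≈ 37.9182.
Pooling payoff: 0.57 × 44.1 + 0.43 × 32.1 = 38.94.
Difference: 37.9182 − 38.94 = -1.0218, i.e. -1.02 to two decimal places.
The high-fitness type would prefer the pooling outcome.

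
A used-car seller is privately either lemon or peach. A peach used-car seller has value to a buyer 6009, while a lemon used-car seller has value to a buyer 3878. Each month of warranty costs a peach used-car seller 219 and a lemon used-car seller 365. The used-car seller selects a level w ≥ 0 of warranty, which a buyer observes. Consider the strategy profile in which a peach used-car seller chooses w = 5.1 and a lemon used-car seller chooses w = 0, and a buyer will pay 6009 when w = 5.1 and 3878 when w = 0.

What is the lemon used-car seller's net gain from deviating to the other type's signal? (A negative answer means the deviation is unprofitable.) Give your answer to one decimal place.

269.5

Playing w = 0 the lemon used-car seller receives 3878.
Deviating to w = 5.1 brings payment 6009 at cost 365 × 5.1 = 1861.5, netting 4147.5.
Gain from deviating: 4147.5 − 3878 = 269.5.
The gain is positive, so the lemon type's incentive-compatibility constraint is violated — this profile is not a separating equilibrium.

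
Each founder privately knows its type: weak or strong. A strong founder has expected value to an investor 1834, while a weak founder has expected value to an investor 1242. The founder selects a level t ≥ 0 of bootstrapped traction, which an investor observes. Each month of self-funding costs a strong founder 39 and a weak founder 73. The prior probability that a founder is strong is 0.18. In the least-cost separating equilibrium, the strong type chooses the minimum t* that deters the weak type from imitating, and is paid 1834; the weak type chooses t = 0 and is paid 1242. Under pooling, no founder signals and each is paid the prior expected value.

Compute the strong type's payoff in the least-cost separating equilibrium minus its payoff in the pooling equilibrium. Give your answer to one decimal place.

169.2

Least-cost separating signal: t* solves 1242 = 1834 − 73·t*, so t* = (1834 − 1242)/73 ≈ 8.1096.
Strong type's separating payoff: 1834 − 39 × t* = 1834 − 39 × (1834 − 1242)/73 = 1834 − 23088/73 ≈ 1517.726.
Pooling payoff: 0.18 × 1834 + 0.82 × 1242 = 1348.56.
Difference: 1517.726 − 1348.56 = 169.166, i.e. 169.2 to one decimal place.
The strong type prefers to separate.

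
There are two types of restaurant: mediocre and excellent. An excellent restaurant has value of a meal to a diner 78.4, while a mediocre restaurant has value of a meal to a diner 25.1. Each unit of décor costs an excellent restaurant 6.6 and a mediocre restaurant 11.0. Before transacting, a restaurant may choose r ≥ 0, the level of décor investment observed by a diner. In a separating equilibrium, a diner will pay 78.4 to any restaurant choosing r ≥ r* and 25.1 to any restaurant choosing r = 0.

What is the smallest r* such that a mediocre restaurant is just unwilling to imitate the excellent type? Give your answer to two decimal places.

4.85

A mediocre restaurant choosing r = 0 receives 25.1.
Imitating at r* instead would pay 78.4 at cost 11.0·r*, netting 78.4 − 11.0·r*.
Indifference: 25.1 = 78.4 − 11.0·r*, so r* = (78.4 − 25.1) / 11.0 ≈ 4.85.
This is the mediocre type's binding incentive-compatibility constraint; any r ≥ 4.85 sustains separation on that side.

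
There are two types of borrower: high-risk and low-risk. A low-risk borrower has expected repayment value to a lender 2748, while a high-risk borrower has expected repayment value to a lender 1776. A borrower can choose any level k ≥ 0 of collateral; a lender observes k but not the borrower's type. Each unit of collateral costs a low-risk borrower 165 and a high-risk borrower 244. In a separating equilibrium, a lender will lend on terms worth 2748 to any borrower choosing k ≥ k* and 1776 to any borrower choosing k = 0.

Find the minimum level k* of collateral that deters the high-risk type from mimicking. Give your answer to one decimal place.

4.0

A high-risk borrower choosing k = 0 receives 1776.
Imitating at k* instead would pay 2748 at cost 244·k*, netting 2748 − 244·k*.
Indifference: 1776 = 2748 − 244·k*, so k* = (2748 − 1776) / 244 ≈ 4.0.
At k* the high-risk type's incentive constraint just binds; the low-risk type strictly prefers k* since its per-unit cost is lower.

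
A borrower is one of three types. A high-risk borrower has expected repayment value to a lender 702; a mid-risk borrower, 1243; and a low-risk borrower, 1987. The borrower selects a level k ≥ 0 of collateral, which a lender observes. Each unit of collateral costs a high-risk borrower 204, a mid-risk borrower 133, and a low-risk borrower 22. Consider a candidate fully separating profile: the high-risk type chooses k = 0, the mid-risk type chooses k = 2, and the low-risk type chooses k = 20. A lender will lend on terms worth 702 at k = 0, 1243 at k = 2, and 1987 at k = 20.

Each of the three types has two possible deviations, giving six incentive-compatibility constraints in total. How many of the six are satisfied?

High-risk (own payoff 702): to k=2 gives 1243 − 204×2 = 835 → profitable ✗; to k=20 gives 1987 − 204×20 = -2093 → no gain ✓.
Mid-risk (own payoff 1243 − 133×2 = 977): to k=0 gives 702 → no gain ✓; to k=20 gives 1987 − 133×20 = -673 → no gain ✓.
Low-risk (own payoff 1987 − 22×20 = 1547): to k=0 gives 702 → no gain ✓; to k=2 gives 1243 − 22×2 = 1199 → no gain ✓.
5 of the 6 constraints hold; not an equilibrium.

5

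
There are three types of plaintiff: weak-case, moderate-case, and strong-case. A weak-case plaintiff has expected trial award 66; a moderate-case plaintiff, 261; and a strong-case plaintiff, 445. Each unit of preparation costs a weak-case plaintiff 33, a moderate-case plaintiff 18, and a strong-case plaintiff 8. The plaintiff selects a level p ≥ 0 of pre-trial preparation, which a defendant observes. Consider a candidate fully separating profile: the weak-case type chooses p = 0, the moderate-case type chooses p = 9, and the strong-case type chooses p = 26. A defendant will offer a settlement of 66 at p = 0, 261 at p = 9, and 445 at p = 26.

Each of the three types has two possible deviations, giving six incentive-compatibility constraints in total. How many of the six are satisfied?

Weak-case (own payoff 66): to p=9 gives 261 − 33×9 = -36 → no gain ✓; to p=26 gives 445 − 33×26 = -413 → no gain ✓.
Moderate-case (own payoff 261 − 18×9 = 99): to p=0 gives 66 → no gain ✓; to p=26 gives 445 − 18×26 = -23 → no gain ✓.
Strong-case (own payoff 445 − 8×26 = 237): to p=0 gives 66 → no gain ✓; to p=9 gives 261 − 8×9 = 189 → no gain ✓.
6 of the 6 constraints hold; this profile is a separating equilibrium.

6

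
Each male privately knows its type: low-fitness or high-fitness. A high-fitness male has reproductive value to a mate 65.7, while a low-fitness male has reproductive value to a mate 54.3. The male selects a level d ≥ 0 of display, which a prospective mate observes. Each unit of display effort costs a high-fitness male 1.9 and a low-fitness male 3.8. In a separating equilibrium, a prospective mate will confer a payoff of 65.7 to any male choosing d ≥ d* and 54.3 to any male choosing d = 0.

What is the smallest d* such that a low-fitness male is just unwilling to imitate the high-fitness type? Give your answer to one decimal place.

A low-fitness male choosing d = 0 receives 54.3.
Imitating at d* instead would pay 65.7 at cost 3.8·d*, netting 65.7 − 3.8·d*.
Indifference: 54.3 = 65.7 − 3.8·d*, so d* = (65.7 − 54.3) / 3.8 = 3.0.
At d* the low-fitness type's incentive constraint just binds; the high-fitness type strictly prefers d* since its per-unit cost is lower.

3.0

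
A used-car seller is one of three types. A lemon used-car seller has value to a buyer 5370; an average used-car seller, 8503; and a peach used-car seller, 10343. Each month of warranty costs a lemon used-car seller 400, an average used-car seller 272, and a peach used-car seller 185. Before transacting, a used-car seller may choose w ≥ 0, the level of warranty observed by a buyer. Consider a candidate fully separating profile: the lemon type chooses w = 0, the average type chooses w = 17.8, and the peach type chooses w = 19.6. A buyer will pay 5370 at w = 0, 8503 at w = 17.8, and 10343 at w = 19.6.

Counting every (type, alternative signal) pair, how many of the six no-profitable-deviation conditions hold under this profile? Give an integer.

Peach (own payoff 10343 − 185×19.6 = 6717): to w=0 gives 5370 → no gain ✓; to w=17.8 gives 8503 − 185×17.8 = 5210 → no gain ✓.
Average (own payoff 8503 − 272×17.8 = 3661.4): to w=0 gives 5370 → profitable ✗; to w=19.6 gives 10343 − 272×19.6 = 5011.8 → profitable ✗.
Lemon (own payoff 5370): to w=17.8 gives 8503 − 400×17.8 = 1383 → no gain ✓; to w=19.6 gives 10343 − 400×19.6 = 2503 → no gain ✓.
4 of the 6 constraints hold; not an equilibrium.

4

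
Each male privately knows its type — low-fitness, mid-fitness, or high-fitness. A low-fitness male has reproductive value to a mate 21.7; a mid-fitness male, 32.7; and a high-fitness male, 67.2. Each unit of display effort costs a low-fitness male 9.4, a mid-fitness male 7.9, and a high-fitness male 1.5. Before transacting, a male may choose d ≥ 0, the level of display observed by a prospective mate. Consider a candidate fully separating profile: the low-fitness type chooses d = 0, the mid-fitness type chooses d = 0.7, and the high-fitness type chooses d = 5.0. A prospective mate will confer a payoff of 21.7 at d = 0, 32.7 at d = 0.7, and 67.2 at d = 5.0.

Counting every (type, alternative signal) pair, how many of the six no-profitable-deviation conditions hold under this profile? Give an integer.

4

High-fitness (own payoff 67.2 − 1.5×5.0 = 59.7): to d=0 gives 21.7 → no gain ✓; to d=0.7 gives 32.7 − 1.5×0.7 = 31.65 → no gain ✓.
Low-fitness (own payoff 21.7): to d=0.7 gives 32.7 − 9.4×0.7 = 26.12 → profitable ✗; to d=5.0 gives 67.2 − 9.4×5.0 = 20.2 → no gain ✓.
Mid-fitness (own payoff 32.7 − 7.9×0.7 = 27.17): to d=0 gives 21.7 → no gain ✓; to d=5.0 gives 67.2 − 7.9×5.0 = 27.7 → profitable ✗.
4 of the 6 constraints hold; not an equilibrium.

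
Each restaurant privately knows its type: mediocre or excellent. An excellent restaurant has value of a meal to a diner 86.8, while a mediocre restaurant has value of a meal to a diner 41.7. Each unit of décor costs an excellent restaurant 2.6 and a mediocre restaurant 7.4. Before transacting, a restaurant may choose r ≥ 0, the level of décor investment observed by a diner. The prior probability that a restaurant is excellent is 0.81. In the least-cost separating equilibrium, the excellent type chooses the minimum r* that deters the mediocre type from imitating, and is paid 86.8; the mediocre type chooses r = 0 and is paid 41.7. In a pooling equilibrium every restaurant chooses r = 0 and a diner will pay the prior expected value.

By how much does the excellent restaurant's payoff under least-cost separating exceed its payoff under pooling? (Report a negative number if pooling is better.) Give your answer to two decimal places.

Least-cost separating signal: r* solves 41.7 = 86.8 − 7.4·r*, so r* = (86.8 − 41.7)/7.4 ≈ 6.0946.
Excellent type's separating payoff: 86.8 − 2.6 × r* = 86.8 − 2.6 × (86.8 − 41.7)/7.4 = 86.8 − 117.26/7.4 ≈ 70.9541.
Pooling payoff: 0.81 × 86.8 + 0.19 × 41.7 = 78.231.
Difference: 70.9541 − 78.231 = -7.2769, i.e. -7.28 to two decimal places.
The excellent type would prefer the pooling outcome.

-7.28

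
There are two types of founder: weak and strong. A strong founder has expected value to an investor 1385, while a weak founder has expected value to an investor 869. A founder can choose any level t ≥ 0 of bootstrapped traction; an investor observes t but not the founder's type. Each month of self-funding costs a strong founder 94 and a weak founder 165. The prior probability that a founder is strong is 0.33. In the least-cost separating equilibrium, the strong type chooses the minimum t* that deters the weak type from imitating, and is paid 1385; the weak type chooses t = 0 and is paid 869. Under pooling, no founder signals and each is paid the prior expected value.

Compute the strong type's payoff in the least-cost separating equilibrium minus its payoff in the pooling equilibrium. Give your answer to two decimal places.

Least-cost separating signal: t* solves 869 = 1385 − 165·t*, so t* = (1385 − 869)/165 ≈ 3.1273.
Strong type's separating payoff: 1385 − 94 × t* = 1385 − 94 × (1385 − 869)/165 = 1385 − 48504/165 ≈ 1091.0364.
Pooling payoff: 0.33 × 1385 + 0.67 × 869 = 1039.28.
Difference: 1091.0364 − 1039.28 = 51.7564, i.e. 51.76 to two decimal places.
The strong type prefers to separate.

51.76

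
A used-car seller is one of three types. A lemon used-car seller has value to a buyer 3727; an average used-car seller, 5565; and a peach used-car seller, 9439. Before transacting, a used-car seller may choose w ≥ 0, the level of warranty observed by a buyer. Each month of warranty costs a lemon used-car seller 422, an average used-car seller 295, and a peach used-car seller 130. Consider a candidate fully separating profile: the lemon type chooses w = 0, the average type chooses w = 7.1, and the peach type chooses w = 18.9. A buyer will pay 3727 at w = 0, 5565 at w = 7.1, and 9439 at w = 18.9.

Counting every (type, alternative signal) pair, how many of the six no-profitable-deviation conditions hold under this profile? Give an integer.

4

Peach (own payoff 9439 − 130×18.9 = 6982): to w=0 gives 3727 → no gain ✓; to w=7.1 gives 5565 − 130×7.1 = 4642 → no gain ✓.
Average (own payoff 5565 − 295×7.1 = 3470.5): to w=0 gives 3727 → profitable ✗; to w=18.9 gives 9439 − 295×18.9 = 3863.5 → profitable ✗.
Lemon (own payoff 3727): to w=7.1 gives 5565 − 422×7.1 = 2568.8 → no gain ✓; to w=18.9 gives 9439 − 422×18.9 = 1463.2 → no gain ✓.
4 of the 6 constraints hold; not an equilibrium.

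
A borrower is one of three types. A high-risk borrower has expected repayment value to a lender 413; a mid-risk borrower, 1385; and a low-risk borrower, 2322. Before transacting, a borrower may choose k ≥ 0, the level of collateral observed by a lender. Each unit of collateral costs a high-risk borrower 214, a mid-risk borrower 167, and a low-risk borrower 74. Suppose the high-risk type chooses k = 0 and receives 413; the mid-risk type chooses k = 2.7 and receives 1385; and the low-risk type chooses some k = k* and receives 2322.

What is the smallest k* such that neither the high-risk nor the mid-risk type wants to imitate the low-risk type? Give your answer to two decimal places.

8.92

Mid-risk type (on-path payoff 1385 − 167×2.7 = 934.1) won't mimic when 934.1 ≥ 2322 − 167·k*, i.e. k* ≥ 8.31.
High-risk type (on-path payoff 413) won't mimic when 413 ≥ 2322 − 214·k*, i.e. k* ≥ 8.92.
Both must hold, so k* = max(8.92, 8.31) = 8.92. The high-risk type's constraint binds.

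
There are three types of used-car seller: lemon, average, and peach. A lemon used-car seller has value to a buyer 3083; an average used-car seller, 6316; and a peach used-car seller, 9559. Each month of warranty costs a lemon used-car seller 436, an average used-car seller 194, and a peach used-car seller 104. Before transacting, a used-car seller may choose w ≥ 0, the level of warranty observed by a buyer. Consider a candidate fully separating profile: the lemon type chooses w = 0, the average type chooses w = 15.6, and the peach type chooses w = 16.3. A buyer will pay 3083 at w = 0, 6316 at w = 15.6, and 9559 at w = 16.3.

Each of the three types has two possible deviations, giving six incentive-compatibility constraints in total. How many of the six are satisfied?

Lemon (own payoff 3083): to w=15.6 gives 6316 − 436×15.6 = -485.6 → no gain ✓; to w=16.3 gives 9559 − 436×16.3 = 2452.2 → no gain ✓.
Peach (own payoff 9559 − 104×16.3 = 7863.8): to w=0 gives 3083 → no gain ✓; to w=15.6 gives 6316 − 104×15.6 = 4693.6 → no gain ✓.
Average (own payoff 6316 − 194×15.6 = 3289.6): to w=0 gives 3083 → no gain ✓; to w=16.3 gives 9559 − 194×16.3 = 6396.8 → profitable ✗.
5 of the 6 constraints hold; not an equilibrium.

5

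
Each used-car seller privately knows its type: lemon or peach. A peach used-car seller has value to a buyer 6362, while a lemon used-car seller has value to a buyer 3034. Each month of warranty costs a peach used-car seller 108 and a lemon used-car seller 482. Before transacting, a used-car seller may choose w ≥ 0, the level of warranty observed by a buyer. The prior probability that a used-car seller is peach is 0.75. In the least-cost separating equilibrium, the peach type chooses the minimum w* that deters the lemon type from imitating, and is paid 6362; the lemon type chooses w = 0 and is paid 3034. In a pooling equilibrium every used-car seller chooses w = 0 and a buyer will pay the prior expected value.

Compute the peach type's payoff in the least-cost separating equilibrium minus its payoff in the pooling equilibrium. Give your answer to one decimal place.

86.3

Least-cost separating signal: w* solves 3034 = 6362 − 482·w*, so w* = (6362 − 3034)/482 ≈ 6.9046.
Peach type's separating payoff: 6362 − 108 × w* = 6362 − 108 × (6362 − 3034)/482 = 6362 − 359424/482 ≈ 5616.307.
Pooling payoff: 0.75 × 6362 + 0.25 × 3034 = 5530.
Difference: 5616.307 − 5530 = 86.307, i.e. 86.3 to one decimal place.
The peach type prefers to separate.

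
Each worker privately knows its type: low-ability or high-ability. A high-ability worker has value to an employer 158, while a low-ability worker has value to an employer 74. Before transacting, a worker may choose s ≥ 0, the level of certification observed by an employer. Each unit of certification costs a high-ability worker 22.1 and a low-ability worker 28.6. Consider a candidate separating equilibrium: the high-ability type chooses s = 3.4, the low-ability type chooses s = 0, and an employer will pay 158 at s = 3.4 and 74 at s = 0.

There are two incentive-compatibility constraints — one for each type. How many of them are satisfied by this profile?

2

High-ability type: signal → 158 − 22.1 × 3.4 = 82.86; deviate to 0 → 74. IC holds (82.86 ≥ 74).
Low-ability type: stay at 0 → 74; mimic → 158 − 28.6 × 3.4 = 60.76. IC holds (74 ≥ 60.76).
2 of 2 constraints hold, so this is a separating equilibrium.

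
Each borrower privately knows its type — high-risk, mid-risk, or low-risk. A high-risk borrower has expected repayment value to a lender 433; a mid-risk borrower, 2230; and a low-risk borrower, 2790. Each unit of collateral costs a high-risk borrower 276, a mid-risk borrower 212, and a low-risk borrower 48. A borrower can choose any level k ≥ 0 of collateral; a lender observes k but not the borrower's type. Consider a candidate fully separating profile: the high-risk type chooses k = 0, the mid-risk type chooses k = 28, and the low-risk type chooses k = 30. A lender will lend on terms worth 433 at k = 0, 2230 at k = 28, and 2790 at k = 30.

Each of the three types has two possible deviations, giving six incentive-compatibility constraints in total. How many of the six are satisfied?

High-risk (own payoff 433): to k=28 gives 2230 − 276×28 = -5498 → no gain ✓; to k=30 gives 2790 − 276×30 = -5490 → no gain ✓.
Mid-risk (own payoff 2230 − 212×28 = -3706): to k=0 gives 433 → profitable ✗; to k=30 gives 2790 − 212×30 = -3570 → profitable ✗.
Low-risk (own payoff 2790 − 48×30 = 1350): to k=0 gives 433 → no gain ✓; to k=28 gives 2230 − 48×28 = 886 → no gain ✓.
4 of the 6 constraints hold; not an equilibrium.

4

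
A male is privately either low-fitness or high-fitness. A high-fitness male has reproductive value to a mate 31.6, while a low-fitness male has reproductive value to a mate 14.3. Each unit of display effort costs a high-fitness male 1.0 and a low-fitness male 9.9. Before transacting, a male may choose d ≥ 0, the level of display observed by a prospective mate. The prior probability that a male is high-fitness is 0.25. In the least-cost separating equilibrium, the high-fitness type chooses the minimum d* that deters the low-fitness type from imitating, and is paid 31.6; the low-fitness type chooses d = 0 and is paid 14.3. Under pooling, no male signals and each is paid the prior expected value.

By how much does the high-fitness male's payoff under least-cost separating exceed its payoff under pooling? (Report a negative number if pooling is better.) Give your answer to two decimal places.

11.23

Least-cost separating signal: d* solves 14.3 = 31.6 − 9.9·d*, so d* = (31.6 − 14.3)/9.9 ≈ 1.7475.
High-fitness type's separating payoff: 31.6 − 1.0 × d* = 31.6 − 1.0 × (31.6 − 14.3)/9.9 = 31.6 − 17.3/9.9 ≈ 29.8525.
Pooling payoff: 0.25 × 31.6 + 0.75 × 14.3 = 18.625.
Difference: 29.8525 − 18.625 = 11.2275, i.e. 11.23 to two decimal places.
The high-fitness type prefers to separate.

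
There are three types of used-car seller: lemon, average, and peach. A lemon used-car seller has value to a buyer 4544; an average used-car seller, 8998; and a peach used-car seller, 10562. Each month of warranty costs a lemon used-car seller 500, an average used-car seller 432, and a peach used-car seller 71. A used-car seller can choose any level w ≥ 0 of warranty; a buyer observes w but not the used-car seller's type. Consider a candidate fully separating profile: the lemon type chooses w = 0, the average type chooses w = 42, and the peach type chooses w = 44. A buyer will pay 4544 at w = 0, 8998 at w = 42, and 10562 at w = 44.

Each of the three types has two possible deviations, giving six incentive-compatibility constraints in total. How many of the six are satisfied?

4

Average (own payoff 8998 − 432×42 = -9146): to w=0 gives 4544 → profitable ✗; to w=44 gives 10562 − 432×44 = -8446 → profitable ✗.
Peach (own payoff 10562 − 71×44 = 7438): to w=0 gives 4544 → no gain ✓; to w=42 gives 8998 − 71×42 = 6016 → no gain ✓.
Lemon (own payoff 4544): to w=42 gives 8998 − 500×42 = -12002 → no gain ✓; to w=44 gives 10562 − 500×44 = -11438 → no gain ✓.
4 of the 6 constraints hold; not an equilibrium.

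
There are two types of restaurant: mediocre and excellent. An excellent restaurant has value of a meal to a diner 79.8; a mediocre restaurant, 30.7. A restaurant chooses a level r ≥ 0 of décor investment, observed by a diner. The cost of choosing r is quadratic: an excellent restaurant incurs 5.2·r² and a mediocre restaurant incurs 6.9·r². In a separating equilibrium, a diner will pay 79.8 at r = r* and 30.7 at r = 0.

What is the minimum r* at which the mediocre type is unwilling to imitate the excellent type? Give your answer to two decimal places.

The mediocre type at r = 0 receives 30.7; imitating at r* yields 79.8 − 6.9·r*².
Indifference: 30.7 = 79.8 − 6.9·r*², so r*² = (79.8 − 30.7) / 6.9 ≈ 7.1159.
r* = √7.1159 ≈ 2.67.

2.67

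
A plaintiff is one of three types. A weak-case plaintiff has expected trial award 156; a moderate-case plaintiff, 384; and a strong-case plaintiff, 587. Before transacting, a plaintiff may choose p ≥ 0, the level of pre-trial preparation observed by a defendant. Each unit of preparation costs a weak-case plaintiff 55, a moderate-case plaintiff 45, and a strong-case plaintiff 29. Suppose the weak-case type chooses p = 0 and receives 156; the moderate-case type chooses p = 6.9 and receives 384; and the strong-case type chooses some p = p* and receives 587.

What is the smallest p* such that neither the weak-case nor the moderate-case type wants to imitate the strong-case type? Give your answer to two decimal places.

Moderate-case type (on-path payoff 384 − 45×6.9 = 73.5) won't mimic when 73.5 ≥ 587 − 45·p*, i.e. p* ≥ 11.41.
Weak-case type (on-path payoff 156) won't mimic when 156 ≥ 587 − 55·p*, i.e. p* ≥ 7.84.
Both must hold, so p* = max(7.84, 11.41) = 11.41. The moderate-case type's constraint binds.

11.41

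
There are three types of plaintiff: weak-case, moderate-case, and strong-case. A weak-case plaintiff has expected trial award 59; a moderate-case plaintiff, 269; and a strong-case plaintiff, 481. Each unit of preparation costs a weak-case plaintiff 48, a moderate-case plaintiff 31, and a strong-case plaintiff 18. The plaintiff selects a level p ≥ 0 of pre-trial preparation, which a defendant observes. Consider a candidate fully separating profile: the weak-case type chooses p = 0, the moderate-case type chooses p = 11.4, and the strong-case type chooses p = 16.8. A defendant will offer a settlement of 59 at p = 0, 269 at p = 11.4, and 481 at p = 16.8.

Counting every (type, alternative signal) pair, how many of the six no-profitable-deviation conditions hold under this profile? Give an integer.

4

Weak-case (own payoff 59): to p=11.4 gives 269 − 48×11.4 = -278.2 → no gain ✓; to p=16.8 gives 481 − 48×16.8 = -325.4 → no gain ✓.
Moderate-case (own payoff 269 − 31×11.4 = -84.4): to p=0 gives 59 → profitable ✗; to p=16.8 gives 481 − 31×16.8 = -39.8 → profitable ✗.
Strong-case (own payoff 481 − 18×16.8 = 178.6): to p=0 gives 59 → no gain ✓; to p=11.4 gives 269 − 18×11.4 = 63.8 → no gain ✓.
4 of the 6 constraints hold; not an equilibrium.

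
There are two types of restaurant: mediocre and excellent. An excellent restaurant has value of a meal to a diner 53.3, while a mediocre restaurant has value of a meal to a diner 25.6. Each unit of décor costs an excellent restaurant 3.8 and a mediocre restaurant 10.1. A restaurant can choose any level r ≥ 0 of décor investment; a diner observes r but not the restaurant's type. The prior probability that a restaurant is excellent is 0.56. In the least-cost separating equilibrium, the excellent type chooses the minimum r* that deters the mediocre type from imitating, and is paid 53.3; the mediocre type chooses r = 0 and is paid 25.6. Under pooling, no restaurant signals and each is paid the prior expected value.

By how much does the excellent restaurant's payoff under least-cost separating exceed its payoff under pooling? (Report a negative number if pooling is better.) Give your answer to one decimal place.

Least-cost separating signal: r* solves 25.6 = 53.3 − 10.1·r*, so r* = (53.3 − 25.6)/10.1 ≈ 2.7426.
Excellent type's separating payoff: 53.3 − 3.8 × r* = 53.3 − 3.8 × (53.3 − 25.6)/10.1 = 53.3 − 105.26/10.1 ≈ 42.878.
Pooling payoff: 0.56 × 53.3 + 0.44 × 25.6 = 41.112.
Difference: 42.878 − 41.112 = 1.766, i.e. 1.8 to one decimal place.
The excellent type prefers to separate.

1.8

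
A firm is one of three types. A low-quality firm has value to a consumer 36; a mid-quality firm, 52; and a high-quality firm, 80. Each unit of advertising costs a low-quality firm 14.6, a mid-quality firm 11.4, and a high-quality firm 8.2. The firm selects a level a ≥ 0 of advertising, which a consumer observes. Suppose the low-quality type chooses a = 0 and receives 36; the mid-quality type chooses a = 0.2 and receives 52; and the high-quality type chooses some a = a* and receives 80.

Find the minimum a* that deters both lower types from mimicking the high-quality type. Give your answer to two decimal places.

3.01

Low-quality type (on-path payoff 36) won't mimic when 36 ≥ 80 − 14.6·a*, i.e. a* ≥ 3.01.
Mid-quality type (on-path payoff 52 − 11.4×0.2 = 49.72) won't mimic when 49.72 ≥ 80 − 11.4·a*, i.e. a* ≥ 2.66.
Both must hold, so a* = max(3.01, 2.66) = 3.01. The low-quality type's constraint binds.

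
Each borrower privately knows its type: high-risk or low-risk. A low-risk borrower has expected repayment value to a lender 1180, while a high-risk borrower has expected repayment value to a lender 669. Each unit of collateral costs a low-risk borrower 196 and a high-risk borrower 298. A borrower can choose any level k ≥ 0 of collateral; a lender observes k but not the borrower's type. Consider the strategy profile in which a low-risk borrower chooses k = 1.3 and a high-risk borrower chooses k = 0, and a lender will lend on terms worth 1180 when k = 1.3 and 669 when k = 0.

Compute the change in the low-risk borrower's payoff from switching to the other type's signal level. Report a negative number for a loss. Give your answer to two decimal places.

-256.20

Playing k = 1.3 the low-risk borrower receives 1180 − 196 × 1.3 = 925.2.
Deviating to k = 0 yields 669 instead.
Gain from deviating: 669 − 925.2 = -256.20.
The gain is negative, so the low-risk type's incentive-compatibility constraint is satisfied.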